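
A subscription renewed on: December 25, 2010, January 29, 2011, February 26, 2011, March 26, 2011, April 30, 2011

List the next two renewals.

May 28, 2011; June 25, 2011

All Saturdays; the gaps (35, 28, 28, 35) vary with month length.
This is the last Saturday of each month.
May 2011 ends with Saturday May 28, 2011.
Last Saturday of June 2011: June 25, 2011.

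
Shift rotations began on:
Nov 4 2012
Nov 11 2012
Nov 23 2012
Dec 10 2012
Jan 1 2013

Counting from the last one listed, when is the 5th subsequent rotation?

Jul 5 2013

The spacing grows by 5 each time: 7, 12, 17, 22 days.
Next gap: 27 days. Jan 1 2013 + 27 days = Jan 28 2013.
Next gap: 32 days. Jan 28 2013 + 32 days = Mar 1 2013.
Next gap: 37 days. Mar 1 2013 + 37 days = Apr 7 2013.
Next gap: 42 days. Apr 7 2013 + 42 days = May 19 2013.
Next gap: 47 days. May 19 2013 + 47 days = Jul 5 2013.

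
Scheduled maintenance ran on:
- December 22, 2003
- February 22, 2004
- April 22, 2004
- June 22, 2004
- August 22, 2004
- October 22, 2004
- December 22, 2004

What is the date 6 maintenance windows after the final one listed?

December 22, 2005

Each date is the 22nd; the gaps (62, 60, 61, 61, 61, 61) track the month lengths.
The rule is the 22nd of every 2 months.
Next: February 2005 → February 22, 2005.
Next: April 2005 → April 22, 2005.
June 2005: June 22, 2005.
Next: August 2005 → August 22, 2005.
October 2005: October 22, 2005.
December 2005: December 22, 2005.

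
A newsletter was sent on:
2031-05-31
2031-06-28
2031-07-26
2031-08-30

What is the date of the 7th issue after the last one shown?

All Saturdays; the gaps (28, 28, 35) vary with month length.
This is the last Saturday of each month.
September 2031 ends with Saturday 2031-09-27.
Last Saturday of October 2031: 2031-10-25.
Last Saturday of November 2031: 2031-11-29.
December 2031 ends with Saturday 2031-12-27.
January 2032 ends with Saturday 2032-01-31.
Last Saturday of February 2032: 2032-02-28.
Last Saturday of March 2032: 2032-03-27.

2032-03-27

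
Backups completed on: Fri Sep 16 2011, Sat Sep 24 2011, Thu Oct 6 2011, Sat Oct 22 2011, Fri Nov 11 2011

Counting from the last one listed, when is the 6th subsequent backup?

Sat Jun 2 2012

Gaps: 8, 12, 16, 20 days — each gap is 4 larger than the previous one.
Next gap: 24 days. Fri Nov 11 2011 + 24 days = Mon Dec 5 2011.
Next gap: 28 days. Mon Dec 5 2011 + 28 days = Mon Jan 2 2012.
Next gap: 32 days. Mon Jan 2 2012 + 32 days = Fri Feb 3 2012.
Next gap: 36 days. Fri Feb 3 2012 + 36 days = Sat Mar 10 2012.
Next gap: 40 days. Sat Mar 10 2012 + 40 days = Thu Apr 19 2012.
Next gap: 44 days. Thu Apr 19 2012 + 44 days = Sat Jun 2 2012.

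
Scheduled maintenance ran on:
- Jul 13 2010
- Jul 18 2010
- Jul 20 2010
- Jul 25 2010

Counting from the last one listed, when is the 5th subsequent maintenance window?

Gaps: 5, 2, 5 days — not constant, but cyclic with period 2.
The events fall on every Tuesday and Sunday.
The following Tuesday is Jul 27 2010.
The following Sunday is Aug 1 2010.
The following Tuesday is Aug 3 2010.
Next Sunday: Aug 8 2010.
The following Tuesday is Aug 10 2010.

Aug 10 2010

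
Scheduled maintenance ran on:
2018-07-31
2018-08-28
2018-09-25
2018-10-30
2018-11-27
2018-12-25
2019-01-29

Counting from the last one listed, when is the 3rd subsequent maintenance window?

All Tuesdays; the gaps (28, 28, 35, 28, 28, 35) vary with month length.
This is the last Tuesday of each month.
Last Tuesday of February 2019: 2019-02-26.
Last Tuesday of March 2019: 2019-03-26.
Last Tuesday of April 2019: 2019-04-30.

2019-04-30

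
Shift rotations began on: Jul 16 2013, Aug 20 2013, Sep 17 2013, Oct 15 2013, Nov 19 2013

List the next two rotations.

Dec 17 2013, Jan 21 2014

These are Tuesdays at 28- or 35-day spacing (35, 28, 28, 35).
The pattern: 3rd Tuesday of the month.
3rd Tuesday of December 2013: Dec 17 2013.
3rd Tuesday of January 2014: Jan 21 2014.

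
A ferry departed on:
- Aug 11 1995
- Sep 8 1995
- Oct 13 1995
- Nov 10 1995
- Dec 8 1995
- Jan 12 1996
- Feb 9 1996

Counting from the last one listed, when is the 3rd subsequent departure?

May 10 1996

All dates are Fridays, 28, 35, 28, 28, 35, 28 days apart.
Specifically, the 2nd Friday of each month.
2nd Friday of March 1996: Mar 8 1996.
April 1996 — 2nd Friday is Apr 12 1996.
2nd Friday of May 1996: May 10 1996.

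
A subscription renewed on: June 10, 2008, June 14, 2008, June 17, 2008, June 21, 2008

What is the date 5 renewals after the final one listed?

Gaps: 4, 3, 4 days — not constant, but cyclic with period 2.
The events fall on every Tuesday and Saturday.
Next Tuesday: June 24, 2008.
Next Saturday: June 28, 2008.
Next Tuesday: July 1, 2008.
The following Saturday is July 5, 2008.
Next Tuesday: July 8, 2008.

July 8, 2008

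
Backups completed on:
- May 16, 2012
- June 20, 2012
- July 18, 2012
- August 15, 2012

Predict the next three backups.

All dates are Wednesdays, 35, 28, 28 days apart.
Specifically, the 3rd Wednesday of each month.
3rd Wednesday of September 2012: September 19, 2012.
October 2012 — 3rd Wednesday is October 17, 2012.
3rd Wednesday of November 2012: November 21, 2012.

September 19, 2012; October 17, 2012; November 21, 2012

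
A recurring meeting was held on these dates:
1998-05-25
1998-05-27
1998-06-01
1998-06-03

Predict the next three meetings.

1998-06-08, 1998-06-10, 1998-06-15

Gaps: 2, 5, 2 days — not constant, but cyclic with period 2.
The events fall on every Monday and Wednesday.
The following Monday is 1998-06-08.
The following Wednesday is 1998-06-10.
The following Monday is 1998-06-15.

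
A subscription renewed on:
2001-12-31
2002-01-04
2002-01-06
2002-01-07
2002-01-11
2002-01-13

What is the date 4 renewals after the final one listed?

The gap pattern 4, 2, 1, 4, 2 repeats every 3 events.
These are the Mondays, Fridays and Sundays of each week.
Next Monday: 2002-01-14.
Next Friday: 2002-01-18.
Next Sunday: 2002-01-20.
The following Monday is 2002-01-21.

2002-01-21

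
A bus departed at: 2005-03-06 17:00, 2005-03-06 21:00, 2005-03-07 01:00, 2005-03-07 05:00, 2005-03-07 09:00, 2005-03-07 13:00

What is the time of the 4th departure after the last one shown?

2005-03-08 05:00

The interval is a steady 4 hours (4, 4, 4, 4, 4).
2005-03-07 13:00 + 4 h = 2005-03-07 17:00.
2005-03-07 17:00 + 4 h = 2005-03-07 21:00.
2005-03-07 21:00 + 4 h = 2005-03-08 01:00.
2005-03-08 01:00 + 4 h = 2005-03-08 05:00.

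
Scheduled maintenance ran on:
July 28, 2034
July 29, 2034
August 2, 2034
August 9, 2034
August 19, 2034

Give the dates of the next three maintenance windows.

Gaps: 1, 4, 7, 10 days — each gap is 3 larger than the previous one.
Next gap: 13 days. August 19, 2034 + 13 days = September 1, 2034.
Next gap: 16 days. September 1, 2034 + 16 days = September 17, 2034.
Next gap: 19 days. September 17, 2034 + 19 days = October 6, 2034.

September 1, 2034; September 17, 2034; October 6, 2034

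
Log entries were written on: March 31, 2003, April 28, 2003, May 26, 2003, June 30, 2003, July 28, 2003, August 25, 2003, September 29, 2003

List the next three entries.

Every date is a Monday; gaps 28, 28, 35, 28, 28, 35 days.
Each is the last Monday of its month (at least one falls on the 29th or later, ruling out '4th Monday').
Last Monday of October 2003: October 27, 2003.
November 2003 ends with Monday November 24, 2003.
December 2003 ends with Monday December 29, 2003.

October 27, 2003; November 24, 2003; December 29, 2003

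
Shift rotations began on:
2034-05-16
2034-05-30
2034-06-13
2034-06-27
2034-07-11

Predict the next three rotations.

2034-07-25, 2034-08-08, 2034-08-22

Every event comes 14 days after the last (14, 14, 14, 14).
2034-07-11 + 14 days = 2034-07-25.
2034-07-25 + 14 days = 2034-08-08.
2034-08-08 + 14 days = 2034-08-22.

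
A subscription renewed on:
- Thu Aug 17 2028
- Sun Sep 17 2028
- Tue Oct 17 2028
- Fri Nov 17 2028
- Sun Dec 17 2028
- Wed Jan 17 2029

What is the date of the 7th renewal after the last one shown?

The day-of-month is always 17 (31, 30, 31, 30, 31 days between events).
So this recurs on the 17th of each month.
Next: February 2029 → Sat Feb 17 2029.
March 2029: Sat Mar 17 2029.
Next: April 2029 → Tue Apr 17 2029.
Next: May 2029 → Thu May 17 2029.
June 2029: Sun Jun 17 2029.
Next: July 2029 → Tue Jul 17 2029.
Next: August 2029 → Fri Aug 17 2029.

Fri Aug 17 2029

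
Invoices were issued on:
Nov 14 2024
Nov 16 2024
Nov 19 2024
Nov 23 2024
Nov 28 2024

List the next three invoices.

Dec 4 2024, Dec 11 2024, Dec 19 2024

Gaps: 2, 3, 4, 5 days — each gap is 1 larger than the previous one.
Next gap: 6 days. Nov 28 2024 + 6 days = Dec 4 2024.
Next gap: 7 days. Dec 4 2024 + 7 days = Dec 11 2024.
Next gap: 8 days. Dec 11 2024 + 8 days = Dec 19 2024.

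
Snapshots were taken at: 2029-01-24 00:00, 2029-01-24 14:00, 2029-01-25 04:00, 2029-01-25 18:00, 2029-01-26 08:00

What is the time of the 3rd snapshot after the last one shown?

2029-01-28 02:00

Spacing: 14, 14, 14, 14 h — constant 14 h.
2029-01-26 08:00 + 14 h = 2029-01-26 22:00.
2029-01-26 22:00 + 14 h = 2029-01-27 12:00.
2029-01-27 12:00 + 14 h = 2029-01-28 02:00.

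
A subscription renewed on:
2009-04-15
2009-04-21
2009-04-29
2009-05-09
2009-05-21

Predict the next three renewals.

2009-06-04, 2009-06-20, 2009-07-08

The spacing grows by 2 each time: 6, 8, 10, 12 days.
Next gap: 14 days. 2009-05-21 + 14 days = 2009-06-04.
Next gap: 16 days. 2009-06-04 + 16 days = 2009-06-20.
Next gap: 18 days. 2009-06-20 + 18 days = 2009-07-08.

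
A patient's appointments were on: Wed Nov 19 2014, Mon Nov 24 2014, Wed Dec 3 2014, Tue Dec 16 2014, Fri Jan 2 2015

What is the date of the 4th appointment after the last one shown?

Mon Apr 20 2015

Gaps: 5, 9, 13, 17 days — each gap is 4 larger than the previous one.
Next gap: 21 days. Fri Jan 2 2015 + 21 days = Fri Jan 23 2015.
Next gap: 25 days. Fri Jan 23 2015 + 25 days = Tue Feb 17 2015.
Next gap: 29 days. Tue Feb 17 2015 + 29 days = Wed Mar 18 2015.
Next gap: 33 days. Wed Mar 18 2015 + 33 days = Mon Apr 20 2015.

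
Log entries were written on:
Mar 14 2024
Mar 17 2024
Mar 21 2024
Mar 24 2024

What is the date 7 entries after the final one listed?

Apr 18 2024

Every event lands on a Thursday or Sunday (gaps cycle 3, 4, 3).
So the schedule is: every Thursday and Sunday.
Next Thursday: Mar 28 2024.
Next Sunday: Mar 31 2024.
Next Thursday: Apr 4 2024.
Next Sunday: Apr 7 2024.
Next Thursday: Apr 11 2024.
The following Sunday is Apr 14 2024.
The following Thursday is Apr 18 2024.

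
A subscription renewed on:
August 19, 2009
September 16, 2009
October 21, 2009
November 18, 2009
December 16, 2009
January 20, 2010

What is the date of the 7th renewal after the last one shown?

August 18, 2010

All dates are Wednesdays, 28, 35, 28, 28, 35 days apart.
Specifically, the 3rd Wednesday of each month.
February 2010 — 3rd Wednesday is February 17, 2010.
3rd Wednesday of March 2010: March 17, 2010.
April 2010 — 3rd Wednesday is April 21, 2010.
3rd Wednesday of May 2010: May 19, 2010.
June 2010 — 3rd Wednesday is June 16, 2010.
3rd Wednesday of July 2010: July 21, 2010.
August 2010 — 3rd Wednesday is August 18, 2010.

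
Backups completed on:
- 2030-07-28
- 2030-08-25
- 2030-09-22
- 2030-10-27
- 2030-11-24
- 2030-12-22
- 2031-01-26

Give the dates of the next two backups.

2031-02-23, 2031-03-23

Gaps: 28, 28, 35, 28, 28, 35 days — a mix of 28 and 35. Every date is a Sunday.
Each is the 4th Sunday of its month.
4th Sunday of February 2031: 2031-02-23.
March 2031 — 4th Sunday is 2031-03-23.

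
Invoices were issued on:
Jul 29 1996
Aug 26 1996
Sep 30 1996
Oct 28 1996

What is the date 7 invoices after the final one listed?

These are Mondays with 28, 35, 28-day gaps.
Each is the final Monday of its month — Jul 29 1996 is past the 28th, so '4th Monday' doesn't fit.
Last Monday of November 1996: Nov 25 1996.
December 1996 ends with Monday Dec 30 1996.
January 1997 ends with Monday Jan 27 1997.
Last Monday of February 1997: Feb 24 1997.
March 1997 ends with Monday Mar 31 1997.
Last Monday of April 1997: Apr 28 1997.
May 1997 ends with Monday May 26 1997.

May 26 1997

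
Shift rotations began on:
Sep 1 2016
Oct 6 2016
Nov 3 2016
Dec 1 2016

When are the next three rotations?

All dates are Thursdays, 35, 28, 28 days apart.
Specifically, the 1st Thursday of each month.
1st Thursday of January 2017: Jan 5 2017.
1st Thursday of February 2017: Feb 2 2017.
March 2017 — 1st Thursday is Mar 2 2017.

Jan 5 2017, Feb 2 2017, Mar 2 2017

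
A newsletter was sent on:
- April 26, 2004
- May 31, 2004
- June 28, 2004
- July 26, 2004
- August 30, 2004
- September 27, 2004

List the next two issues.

October 25, 2004; November 29, 2004

All Mondays; the gaps (35, 28, 28, 35, 28) vary with month length.
This is the last Monday of each month.
October 2004 ends with Monday October 25, 2004.
November 2004 ends with Monday November 29, 2004.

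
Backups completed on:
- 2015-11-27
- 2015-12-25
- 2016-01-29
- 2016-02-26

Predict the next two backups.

All Fridays; the gaps (28, 35, 28) vary with month length.
This is the last Friday of each month.
Last Friday of March 2016: 2016-03-25.
Last Friday of April 2016: 2016-04-29.

2016-03-25, 2016-04-29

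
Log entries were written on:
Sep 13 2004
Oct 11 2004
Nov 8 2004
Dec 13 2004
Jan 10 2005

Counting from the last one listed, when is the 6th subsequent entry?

Jul 11 2005

Gaps: 28, 28, 35, 28 days — a mix of 28 and 35. Every date is a Monday.
Each is the 2nd Monday of its month.
2nd Monday of February 2005: Feb 14 2005.
March 2005 — 2nd Monday is Mar 14 2005.
2nd Monday of April 2005: Apr 11 2005.
2nd Monday of May 2005: May 9 2005.
June 2005 — 2nd Monday is Jun 13 2005.
July 2005 — 2nd Monday is Jul 11 2005.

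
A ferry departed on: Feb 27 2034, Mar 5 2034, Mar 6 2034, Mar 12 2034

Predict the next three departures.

Mar 13 2034, Mar 19 2034, Mar 20 2034

Gaps: 6, 1, 6 days — not constant, but cyclic with period 2.
The events fall on every Monday and Sunday.
The following Monday is Mar 13 2034.
Next Sunday: Mar 19 2034.
The following Monday is Mar 20 2034.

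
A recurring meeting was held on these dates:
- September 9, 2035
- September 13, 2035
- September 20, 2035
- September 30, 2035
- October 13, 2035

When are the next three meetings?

The spacing grows by 3 each time: 4, 7, 10, 13 days.
Next gap: 16 days. October 13, 2035 + 16 days = October 29, 2035.
Next gap: 19 days. October 29, 2035 + 19 days = November 17, 2035.
Next gap: 22 days. November 17, 2035 + 22 days = December 9, 2035.

October 29, 2035; November 17, 2035; December 9, 2035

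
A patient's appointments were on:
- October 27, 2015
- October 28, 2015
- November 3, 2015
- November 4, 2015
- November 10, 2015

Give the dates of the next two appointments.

Every event lands on a Tuesday or Wednesday (gaps cycle 1, 6, 1, 6).
So the schedule is: every Tuesday and Wednesday.
The following Wednesday is November 11, 2015.
Next Tuesday: November 17, 2015.

November 11, 2015; November 17, 2015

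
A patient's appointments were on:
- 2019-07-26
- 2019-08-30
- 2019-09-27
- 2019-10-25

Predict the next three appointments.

2019-11-29, 2019-12-27, 2020-01-31

Every date is a Friday; gaps 35, 28, 28 days.
Each is the last Friday of its month (at least one falls on the 29th or later, ruling out '4th Friday').
Last Friday of November 2019: 2019-11-29.
December 2019 ends with Friday 2019-12-27.
January 2020 ends with Friday 2020-01-31.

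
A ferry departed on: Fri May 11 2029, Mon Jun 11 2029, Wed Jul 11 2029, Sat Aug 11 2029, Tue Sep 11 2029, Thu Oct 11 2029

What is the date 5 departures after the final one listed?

Gaps: 31, 30, 31, 31, 30 days — not constant. Every event is on the 11th of the month.
Pattern: the 11th of each month.
Next: November 2029 → Sun Nov 11 2029.
Next: December 2029 → Tue Dec 11 2029.
Next: January 2030 → Fri Jan 11 2030.
February 2030: Mon Feb 11 2030.
Next: March 2030 → Mon Mar 11 2030.

Mon Mar 11 2030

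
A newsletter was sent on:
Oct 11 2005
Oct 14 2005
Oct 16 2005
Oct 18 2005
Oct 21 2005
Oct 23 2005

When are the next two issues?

The gap pattern 3, 2, 2, 3, 2 repeats every 3 events.
These are the Tuesdays, Fridays and Sundays of each week.
The following Tuesday is Oct 25 2005.
Next Friday: Oct 28 2005.

Oct 25 2005, Oct 28 2005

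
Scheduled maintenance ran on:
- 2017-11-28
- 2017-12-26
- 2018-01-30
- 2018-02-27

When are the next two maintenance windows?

2018-03-27, 2018-04-24

Every date is a Tuesday; gaps 28, 35, 28 days.
Each is the last Tuesday of its month (at least one falls on the 29th or later, ruling out '4th Tuesday').
March 2018 ends with Tuesday 2018-03-27.
Last Tuesday of April 2018: 2018-04-24.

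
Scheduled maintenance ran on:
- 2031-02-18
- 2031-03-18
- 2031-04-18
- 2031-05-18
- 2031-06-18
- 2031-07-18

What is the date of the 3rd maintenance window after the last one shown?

Gaps: 28, 31, 30, 31, 30 days — not constant. Every event is on the 18th of the month.
Pattern: the 18th of each month.
Next: August 2031 → 2031-08-18.
September 2031: 2031-09-18.
Next: October 2031 → 2031-10-18.

2031-10-18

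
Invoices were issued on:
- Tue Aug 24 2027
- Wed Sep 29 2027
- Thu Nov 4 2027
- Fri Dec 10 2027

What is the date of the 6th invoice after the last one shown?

Thu Jul 13 2028

Every event comes 36 days after the last (36, 36, 36).
Fri Dec 10 2027 + 36 days = Sat Jan 15 2028.
Sat Jan 15 2028 + 36 days = Sun Feb 20 2028.
Sun Feb 20 2028 + 36 days = Mon Mar 27 2028.
Mon Mar 27 2028 + 36 days = Tue May 2 2028.
Tue May 2 2028 + 36 days = Wed Jun 7 2028.
Wed Jun 7 2028 + 36 days = Thu Jul 13 2028.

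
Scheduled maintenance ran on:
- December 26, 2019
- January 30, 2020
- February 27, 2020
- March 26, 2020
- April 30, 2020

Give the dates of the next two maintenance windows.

May 28, 2020; June 25, 2020

Every date is a Thursday; gaps 35, 28, 28, 35 days.
Each is the last Thursday of its month (at least one falls on the 29th or later, ruling out '4th Thursday').
Last Thursday of May 2020: May 28, 2020.
Last Thursday of June 2020: June 25, 2020.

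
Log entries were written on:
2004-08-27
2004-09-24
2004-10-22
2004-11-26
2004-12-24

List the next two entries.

Gaps: 28, 28, 35, 28 days — a mix of 28 and 35. Every date is a Friday.
Each is the 4th Friday of its month.
January 2005 — 4th Friday is 2005-01-28.
February 2005 — 4th Friday is 2005-02-25.

2005-01-28, 2005-02-25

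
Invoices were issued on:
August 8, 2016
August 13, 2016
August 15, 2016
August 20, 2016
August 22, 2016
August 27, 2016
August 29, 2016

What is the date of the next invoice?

Every event lands on a Monday or Saturday (gaps cycle 5, 2, 5, 2, 5, 2).
So the schedule is: every Monday and Saturday.
Next Saturday: September 3, 2016.

September 3, 2016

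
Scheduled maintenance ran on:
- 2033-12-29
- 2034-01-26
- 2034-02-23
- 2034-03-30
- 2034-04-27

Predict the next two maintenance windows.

2034-05-25, 2034-06-29

All Thursdays; the gaps (28, 28, 35, 28) vary with month length.
This is the last Thursday of each month.
May 2034 ends with Thursday 2034-05-25.
Last Thursday of June 2034: 2034-06-29.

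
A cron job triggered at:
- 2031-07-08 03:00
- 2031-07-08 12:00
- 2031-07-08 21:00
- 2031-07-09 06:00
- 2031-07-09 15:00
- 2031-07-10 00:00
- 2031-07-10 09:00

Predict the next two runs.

Spacing: 9, 9, 9, 9, 9, 9 h — constant 9 h.
2031-07-10 09:00 + 9 h = 2031-07-10 18:00.
2031-07-10 18:00 + 9 h = 2031-07-11 03:00.

2031-07-10 18:00, 2031-07-11 03:00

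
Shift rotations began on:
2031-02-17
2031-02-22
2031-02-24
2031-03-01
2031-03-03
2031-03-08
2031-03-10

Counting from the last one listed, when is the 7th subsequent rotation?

2031-04-05

Every event lands on a Monday or Saturday (gaps cycle 5, 2, 5, 2, 5, 2).
So the schedule is: every Monday and Saturday.
Next Saturday: 2031-03-15.
The following Monday is 2031-03-17.
The following Saturday is 2031-03-22.
Next Monday: 2031-03-24.
Next Saturday: 2031-03-29.
Next Monday: 2031-03-31.
The following Saturday is 2031-04-05.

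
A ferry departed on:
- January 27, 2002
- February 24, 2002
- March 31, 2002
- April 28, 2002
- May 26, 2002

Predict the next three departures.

These are Sundays with 28, 35, 28, 28-day gaps.
Each is the final Sunday of its month — March 31, 2002 is past the 28th, so '4th Sunday' doesn't fit.
June 2002 ends with Sunday June 30, 2002.
Last Sunday of July 2002: July 28, 2002.
August 2002 ends with Sunday August 25, 2002.

June 30, 2002; July 28, 2002; August 25, 2002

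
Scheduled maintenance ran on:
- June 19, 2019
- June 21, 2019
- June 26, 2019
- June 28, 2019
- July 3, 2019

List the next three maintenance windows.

Gaps: 2, 5, 2, 5 days — not constant, but cyclic with period 2.
The events fall on every Wednesday and Friday.
Next Friday: July 5, 2019.
Next Wednesday: July 10, 2019.
The following Friday is July 12, 2019.

July 5, 2019; July 10, 2019; July 12, 2019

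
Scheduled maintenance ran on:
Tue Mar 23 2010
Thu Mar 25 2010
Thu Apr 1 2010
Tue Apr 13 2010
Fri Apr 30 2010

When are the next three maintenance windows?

Sat May 22 2010, Fri Jun 18 2010, Tue Jul 20 2010

Intervals are 2, 7, 12, 17 days — an arithmetic progression with common difference 5.
Next gap: 22 days. Fri Apr 30 2010 + 22 days = Sat May 22 2010.
Next gap: 27 days. Sat May 22 2010 + 27 days = Fri Jun 18 2010.
Next gap: 32 days. Fri Jun 18 2010 + 32 days = Tue Jul 20 2010.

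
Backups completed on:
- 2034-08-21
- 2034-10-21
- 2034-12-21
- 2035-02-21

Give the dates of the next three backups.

2035-04-21, 2035-06-21, 2035-08-21

Each date is the 21st; the gaps (61, 61, 62) track the month lengths.
The rule is the 21st of every 2 months.
Next: April 2035 → 2035-04-21.
Next: June 2035 → 2035-06-21.
August 2035: 2035-08-21.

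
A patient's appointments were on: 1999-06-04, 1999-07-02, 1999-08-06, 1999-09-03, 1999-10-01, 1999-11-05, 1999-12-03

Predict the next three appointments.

Gaps: 28, 35, 28, 28, 35, 28 days — a mix of 28 and 35. Every date is a Friday.
Each is the 1st Friday of its month.
January 2000 — 1st Friday is 2000-01-07.
1st Friday of February 2000: 2000-02-04.
March 2000 — 1st Friday is 2000-03-03.

2000-01-07, 2000-02-04, 2000-03-03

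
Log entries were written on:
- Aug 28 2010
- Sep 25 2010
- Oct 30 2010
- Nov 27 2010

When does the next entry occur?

These are Saturdays with 28, 35, 28-day gaps.
Each is the final Saturday of its month — Oct 30 2010 is past the 28th, so '4th Saturday' doesn't fit.
Last Saturday of December 2010: Dec 25 2010.

Dec 25 2010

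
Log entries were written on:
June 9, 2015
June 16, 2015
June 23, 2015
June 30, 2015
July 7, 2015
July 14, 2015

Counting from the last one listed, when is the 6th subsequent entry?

August 25, 2015

Gaps between consecutive events: 7, 7, 7, 7, 7 days — a constant 7-day interval.
July 14, 2015 + 7 days = July 21, 2015.
July 21, 2015 + 7 days = July 28, 2015.
July 28, 2015 + 7 days = August 4, 2015.
August 4, 2015 + 7 days = August 11, 2015.
August 11, 2015 + 7 days = August 18, 2015.
August 18, 2015 + 7 days = August 25, 2015.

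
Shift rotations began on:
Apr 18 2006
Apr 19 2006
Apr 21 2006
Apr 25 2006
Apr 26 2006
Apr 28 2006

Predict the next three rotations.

May 2 2006, May 3 2006, May 5 2006

Gaps: 1, 2, 4, 1, 2 days — not constant, but cyclic with period 3.
The events fall on every Tuesday, Wednesday and Friday.
Next Tuesday: May 2 2006.
The following Wednesday is May 3 2006.
The following Friday is May 5 2006.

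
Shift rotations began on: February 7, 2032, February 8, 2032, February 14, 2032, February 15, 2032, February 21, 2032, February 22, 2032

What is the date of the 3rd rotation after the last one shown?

Gaps: 1, 6, 1, 6, 1 days — not constant, but cyclic with period 2.
The events fall on every Saturday and Sunday.
Next Saturday: February 28, 2032.
Next Sunday: February 29, 2032.
The following Saturday is March 6, 2032.

March 6, 2032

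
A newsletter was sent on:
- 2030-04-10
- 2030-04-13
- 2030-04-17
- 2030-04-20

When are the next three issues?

The gap pattern 3, 4, 3 repeats every 2 events.
These are the Wednesdays and Saturdays of each week.
Next Wednesday: 2030-04-24.
Next Saturday: 2030-04-27.
The following Wednesday is 2030-05-01.

2030-04-24, 2030-04-27, 2030-05-01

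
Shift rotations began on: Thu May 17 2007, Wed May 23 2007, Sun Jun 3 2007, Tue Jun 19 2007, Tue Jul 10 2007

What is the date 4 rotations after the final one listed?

Wed Nov 21 2007

Intervals are 6, 11, 16, 21 days — an arithmetic progression with common difference 5.
Next gap: 26 days. Tue Jul 10 2007 + 26 days = Sun Aug 5 2007.
Next gap: 31 days. Sun Aug 5 2007 + 31 days = Wed Sep 5 2007.
Next gap: 36 days. Wed Sep 5 2007 + 36 days = Thu Oct 11 2007.
Next gap: 41 days. Thu Oct 11 2007 + 41 days = Wed Nov 21 2007.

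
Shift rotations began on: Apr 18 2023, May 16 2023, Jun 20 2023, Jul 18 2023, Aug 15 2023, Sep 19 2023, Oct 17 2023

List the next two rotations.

All dates are Tuesdays, 28, 35, 28, 28, 35, 28 days apart.
Specifically, the 3rd Tuesday of each month.
3rd Tuesday of November 2023: Nov 21 2023.
December 2023 — 3rd Tuesday is Dec 19 2023.

Nov 21 2023, Dec 19 2023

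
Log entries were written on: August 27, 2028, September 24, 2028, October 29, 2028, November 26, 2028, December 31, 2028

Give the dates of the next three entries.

These are Sundays with 28, 35, 28, 35-day gaps.
Each is the final Sunday of its month — October 29, 2028 is past the 28th, so '4th Sunday' doesn't fit.
Last Sunday of January 2029: January 28, 2029.
February 2029 ends with Sunday February 25, 2029.
March 2029 ends with Sunday March 25, 2029.

January 28, 2029; February 25, 2029; March 25, 2029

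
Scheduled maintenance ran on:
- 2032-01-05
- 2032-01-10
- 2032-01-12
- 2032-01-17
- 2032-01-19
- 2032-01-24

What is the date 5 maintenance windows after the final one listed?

2032-02-09

Every event lands on a Monday or Saturday (gaps cycle 5, 2, 5, 2, 5).
So the schedule is: every Monday and Saturday.
The following Monday is 2032-01-26.
Next Saturday: 2032-01-31.
Next Monday: 2032-02-02.
Next Saturday: 2032-02-07.
The following Monday is 2032-02-09.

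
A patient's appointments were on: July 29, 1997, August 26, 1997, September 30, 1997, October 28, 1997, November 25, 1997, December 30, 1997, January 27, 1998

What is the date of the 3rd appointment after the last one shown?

April 28, 1998

All Tuesdays; the gaps (28, 35, 28, 28, 35, 28) vary with month length.
This is the last Tuesday of each month.
February 1998 ends with Tuesday February 24, 1998.
March 1998 ends with Tuesday March 31, 1998.
Last Tuesday of April 1998: April 28, 1998.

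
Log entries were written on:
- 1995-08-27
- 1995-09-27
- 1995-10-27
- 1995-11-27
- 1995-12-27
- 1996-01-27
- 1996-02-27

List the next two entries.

1996-03-27, 1996-04-27

Each date is the 27th; the gaps (31, 30, 31, 30, 31, 31) track the month lengths.
The rule is the 27th of each month.
March 1996: 1996-03-27.
April 1996: 1996-04-27.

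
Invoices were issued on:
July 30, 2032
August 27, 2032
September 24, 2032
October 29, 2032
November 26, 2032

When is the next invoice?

December 31, 2032

These are Fridays with 28, 28, 35, 28-day gaps.
Each is the final Friday of its month — July 30, 2032 is past the 28th, so '4th Friday' doesn't fit.
Last Friday of December 2032: December 31, 2032.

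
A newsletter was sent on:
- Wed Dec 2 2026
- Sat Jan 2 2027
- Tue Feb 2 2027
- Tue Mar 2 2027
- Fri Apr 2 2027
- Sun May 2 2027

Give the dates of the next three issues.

Wed Jun 2 2027, Fri Jul 2 2027, Mon Aug 2 2027

Each date is the 2nd; the gaps (31, 31, 28, 31, 30) track the month lengths.
The rule is the 2nd of each month.
Next: June 2027 → Wed Jun 2 2027.
Next: July 2027 → Fri Jul 2 2027.
Next: August 2027 → Mon Aug 2 2027.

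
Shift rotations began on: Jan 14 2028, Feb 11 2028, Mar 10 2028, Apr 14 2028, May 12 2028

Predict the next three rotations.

Jun 9 2028, Jul 14 2028, Aug 11 2028

These are Fridays at 28- or 35-day spacing (28, 28, 35, 28).
The pattern: 2nd Friday of the month.
June 2028 — 2nd Friday is Jun 9 2028.
July 2028 — 2nd Friday is Jul 14 2028.
August 2028 — 2nd Friday is Aug 11 2028.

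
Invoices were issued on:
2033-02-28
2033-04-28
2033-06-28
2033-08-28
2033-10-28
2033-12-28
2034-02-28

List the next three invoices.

2034-04-28, 2034-06-28, 2034-08-28

The day-of-month is always 28 (59, 61, 61, 61, 61, 62 days between events).
So this recurs on the 28th of every 2 months.
Next: April 2034 → 2034-04-28.
June 2034: 2034-06-28.
Next: August 2034 → 2034-08-28.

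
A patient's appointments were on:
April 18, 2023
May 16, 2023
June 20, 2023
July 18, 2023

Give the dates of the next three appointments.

August 15, 2023; September 19, 2023; October 17, 2023

All dates are Tuesdays, 28, 35, 28 days apart.
Specifically, the 3rd Tuesday of each month.
August 2023 — 3rd Tuesday is August 15, 2023.
September 2023 — 3rd Tuesday is September 19, 2023.
3rd Tuesday of October 2023: October 17, 2023.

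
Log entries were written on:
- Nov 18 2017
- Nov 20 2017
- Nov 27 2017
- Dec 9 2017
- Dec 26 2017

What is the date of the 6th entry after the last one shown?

Intervals are 2, 7, 12, 17 days — an arithmetic progression with common difference 5.
Next gap: 22 days. Dec 26 2017 + 22 days = Jan 17 2018.
Next gap: 27 days. Jan 17 2018 + 27 days = Feb 13 2018.
Next gap: 32 days. Feb 13 2018 + 32 days = Mar 17 2018.
Next gap: 37 days. Mar 17 2018 + 37 days = Apr 23 2018.
Next gap: 42 days. Apr 23 2018 + 42 days = Jun 4 2018.
Next gap: 47 days. Jun 4 2018 + 47 days = Jul 21 2018.

Jul 21 2018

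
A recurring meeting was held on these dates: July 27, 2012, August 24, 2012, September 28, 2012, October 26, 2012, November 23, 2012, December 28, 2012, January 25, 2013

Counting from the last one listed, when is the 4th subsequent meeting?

Gaps: 28, 35, 28, 28, 35, 28 days — a mix of 28 and 35. Every date is a Friday.
Each is the 4th Friday of its month.
4th Friday of February 2013: February 22, 2013.
4th Friday of March 2013: March 22, 2013.
April 2013 — 4th Friday is April 26, 2013.
4th Friday of May 2013: May 24, 2013.

May 24, 2013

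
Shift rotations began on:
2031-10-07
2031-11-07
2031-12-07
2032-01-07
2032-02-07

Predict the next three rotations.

Each date is the 7th; the gaps (31, 30, 31, 31) track the month lengths.
The rule is the 7th of each month.
Next: March 2032 → 2032-03-07.
Next: April 2032 → 2032-04-07.
Next: May 2032 → 2032-05-07.

2032-03-07, 2032-04-07, 2032-05-07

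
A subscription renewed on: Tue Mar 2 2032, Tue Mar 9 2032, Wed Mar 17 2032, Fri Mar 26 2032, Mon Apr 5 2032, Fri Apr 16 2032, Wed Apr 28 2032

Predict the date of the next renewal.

Intervals are 7, 8, 9, 10, 11, 12 days — an arithmetic progression with common difference 1.
Next gap: 13 days. Wed Apr 28 2032 + 13 days = Tue May 11 2032.

Tue May 11 2032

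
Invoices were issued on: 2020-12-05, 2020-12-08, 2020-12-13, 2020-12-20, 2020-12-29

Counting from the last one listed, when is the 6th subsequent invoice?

2021-04-04

The spacing grows by 2 each time: 3, 5, 7, 9 days.
Next gap: 11 days. 2020-12-29 + 11 days = 2021-01-09.
Next gap: 13 days. 2021-01-09 + 13 days = 2021-01-22.
Next gap: 15 days. 2021-01-22 + 15 days = 2021-02-06.
Next gap: 17 days. 2021-02-06 + 17 days = 2021-02-23.
Next gap: 19 days. 2021-02-23 + 19 days = 2021-03-14.
Next gap: 21 days. 2021-03-14 + 21 days = 2021-04-04.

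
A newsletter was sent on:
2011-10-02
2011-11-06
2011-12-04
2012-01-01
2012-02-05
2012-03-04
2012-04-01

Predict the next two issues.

These are Sundays at 28- or 35-day spacing (35, 28, 28, 35, 28, 28).
The pattern: 1st Sunday of the month.
1st Sunday of May 2012: 2012-05-06.
1st Sunday of June 2012: 2012-06-03.

2012-05-06, 2012-06-03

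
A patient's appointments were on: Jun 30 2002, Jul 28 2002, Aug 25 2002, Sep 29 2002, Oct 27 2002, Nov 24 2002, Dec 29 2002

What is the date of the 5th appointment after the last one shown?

Every date is a Sunday; gaps 28, 28, 35, 28, 28, 35 days.
Each is the last Sunday of its month (at least one falls on the 29th or later, ruling out '4th Sunday').
Last Sunday of January 2003: Jan 26 2003.
Last Sunday of February 2003: Feb 23 2003.
Last Sunday of March 2003: Mar 30 2003.
April 2003 ends with Sunday Apr 27 2003.
May 2003 ends with Sunday May 25 2003.

May 25 2003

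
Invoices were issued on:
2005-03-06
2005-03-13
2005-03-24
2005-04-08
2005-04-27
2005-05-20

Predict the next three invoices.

2005-06-16, 2005-07-17, 2005-08-21

Intervals are 7, 11, 15, 19, 23 days — an arithmetic progression with common difference 4.
Next gap: 27 days. 2005-05-20 + 27 days = 2005-06-16.
Next gap: 31 days. 2005-06-16 + 31 days = 2005-07-17.
Next gap: 35 days. 2005-07-17 + 35 days = 2005-08-21.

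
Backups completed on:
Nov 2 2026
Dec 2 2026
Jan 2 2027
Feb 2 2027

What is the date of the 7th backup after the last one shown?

Sep 2 2027

The day-of-month is always 2 (30, 31, 31 days between events).
So this recurs on the 2nd of each month.
Next: March 2027 → Mar 2 2027.
Next: April 2027 → Apr 2 2027.
Next: May 2027 → May 2 2027.
Next: June 2027 → Jun 2 2027.
Next: July 2027 → Jul 2 2027.
Next: August 2027 → Aug 2 2027.
Next: September 2027 → Sep 2 2027.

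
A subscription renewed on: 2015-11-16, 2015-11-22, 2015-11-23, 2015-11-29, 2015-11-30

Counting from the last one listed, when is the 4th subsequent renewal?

2015-12-14

Every event lands on a Monday or Sunday (gaps cycle 6, 1, 6, 1).
So the schedule is: every Monday and Sunday.
Next Sunday: 2015-12-06.
Next Monday: 2015-12-07.
The following Sunday is 2015-12-13.
Next Monday: 2015-12-14.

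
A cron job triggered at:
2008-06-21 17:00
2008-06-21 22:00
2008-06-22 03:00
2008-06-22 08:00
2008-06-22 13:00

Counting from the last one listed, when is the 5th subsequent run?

2008-06-23 14:00

Spacing: 5, 5, 5, 5 h — constant 5 h.
2008-06-22 13:00 + 5 h = 2008-06-22 18:00.
2008-06-22 18:00 + 5 h = 2008-06-22 23:00.
2008-06-22 23:00 + 5 h = 2008-06-23 04:00.
2008-06-23 04:00 + 5 h = 2008-06-23 09:00.
2008-06-23 09:00 + 5 h = 2008-06-23 14:00.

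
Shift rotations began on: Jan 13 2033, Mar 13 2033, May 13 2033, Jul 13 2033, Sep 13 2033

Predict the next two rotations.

Nov 13 2033, Jan 13 2034

Gaps: 59, 61, 61, 62 days — not constant. Every event is on the 13th of the month.
Pattern: the 13th of every 2 months.
Next: November 2033 → Nov 13 2033.
Next: January 2034 → Jan 13 2034.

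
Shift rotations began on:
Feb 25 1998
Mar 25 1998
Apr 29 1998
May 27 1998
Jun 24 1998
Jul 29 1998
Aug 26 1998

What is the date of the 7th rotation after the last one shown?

These are Wednesdays with 28, 35, 28, 28, 35, 28-day gaps.
Each is the final Wednesday of its month — Apr 29 1998 is past the 28th, so '4th Wednesday' doesn't fit.
Last Wednesday of September 1998: Sep 30 1998.
October 1998 ends with Wednesday Oct 28 1998.
November 1998 ends with Wednesday Nov 25 1998.
December 1998 ends with Wednesday Dec 30 1998.
January 1999 ends with Wednesday Jan 27 1999.
February 1999 ends with Wednesday Feb 24 1999.
Last Wednesday of March 1999: Mar 31 1999.

Mar 31 1999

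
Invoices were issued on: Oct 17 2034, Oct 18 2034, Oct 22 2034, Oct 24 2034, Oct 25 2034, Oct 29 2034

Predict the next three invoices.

Every event lands on a Tuesday or Wednesday or Sunday (gaps cycle 1, 4, 2, 1, 4).
So the schedule is: every Tuesday, Wednesday and Sunday.
The following Tuesday is Oct 31 2034.
The following Wednesday is Nov 1 2034.
Next Sunday: Nov 5 2034.

Oct 31 2034, Nov 1 2034, Nov 5 2034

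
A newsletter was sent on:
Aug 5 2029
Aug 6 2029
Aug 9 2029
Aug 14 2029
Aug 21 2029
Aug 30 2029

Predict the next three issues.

Sep 10 2029, Sep 23 2029, Oct 8 2029

Gaps: 1, 3, 5, 7, 9 days — each gap is 2 larger than the previous one.
Next gap: 11 days. Aug 30 2029 + 11 days = Sep 10 2029.
Next gap: 13 days. Sep 10 2029 + 13 days = Sep 23 2029.
Next gap: 15 days. Sep 23 2029 + 15 days = Oct 8 2029.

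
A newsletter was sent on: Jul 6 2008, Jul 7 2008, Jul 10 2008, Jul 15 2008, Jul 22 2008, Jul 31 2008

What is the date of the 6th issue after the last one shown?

Nov 4 2008

Intervals are 1, 3, 5, 7, 9 days — an arithmetic progression with common difference 2.
Next gap: 11 days. Jul 31 2008 + 11 days = Aug 11 2008.
Next gap: 13 days. Aug 11 2008 + 13 days = Aug 24 2008.
Next gap: 15 days. Aug 24 2008 + 15 days = Sep 8 2008.
Next gap: 17 days. Sep 8 2008 + 17 days = Sep 25 2008.
Next gap: 19 days. Sep 25 2008 + 19 days = Oct 14 2008.
Next gap: 21 days. Oct 14 2008 + 21 days = Nov 4 2008.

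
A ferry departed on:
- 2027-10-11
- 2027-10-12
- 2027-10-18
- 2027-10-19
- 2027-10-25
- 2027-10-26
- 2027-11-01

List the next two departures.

Gaps: 1, 6, 1, 6, 1, 6 days — not constant, but cyclic with period 2.
The events fall on every Monday and Tuesday.
Next Tuesday: 2027-11-02.
Next Monday: 2027-11-08.

2027-11-02, 2027-11-08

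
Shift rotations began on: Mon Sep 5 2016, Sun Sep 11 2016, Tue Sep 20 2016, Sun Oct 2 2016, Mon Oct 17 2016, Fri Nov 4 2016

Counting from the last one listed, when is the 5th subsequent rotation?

Sun Mar 19 2017

Intervals are 6, 9, 12, 15, 18 days — an arithmetic progression with common difference 3.
Next gap: 21 days. Fri Nov 4 2016 + 21 days = Fri Nov 25 2016.
Next gap: 24 days. Fri Nov 25 2016 + 24 days = Mon Dec 19 2016.
Next gap: 27 days. Mon Dec 19 2016 + 27 days = Sun Jan 15 2017.
Next gap: 30 days. Sun Jan 15 2017 + 30 days = Tue Feb 14 2017.
Next gap: 33 days. Tue Feb 14 2017 + 33 days = Sun Mar 19 2017.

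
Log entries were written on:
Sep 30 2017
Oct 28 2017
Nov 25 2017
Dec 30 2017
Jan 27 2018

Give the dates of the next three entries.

Feb 24 2018, Mar 31 2018, Apr 28 2018

These are Saturdays with 28, 28, 35, 28-day gaps.
Each is the final Saturday of its month — Sep 30 2017 is past the 28th, so '4th Saturday' doesn't fit.
Last Saturday of February 2018: Feb 24 2018.
March 2018 ends with Saturday Mar 31 2018.
April 2018 ends with Saturday Apr 28 2018.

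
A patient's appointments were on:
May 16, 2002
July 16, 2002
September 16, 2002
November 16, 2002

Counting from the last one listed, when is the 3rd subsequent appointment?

Each date is the 16th; the gaps (61, 62, 61) track the month lengths.
The rule is the 16th of every 2 months.
Next: January 2003 → January 16, 2003.
March 2003: March 16, 2003.
May 2003: May 16, 2003.

May 16, 2003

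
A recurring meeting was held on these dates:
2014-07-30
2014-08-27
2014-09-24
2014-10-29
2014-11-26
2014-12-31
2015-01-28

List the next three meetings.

2015-02-25, 2015-03-25, 2015-04-29

Every date is a Wednesday; gaps 28, 28, 35, 28, 35, 28 days.
Each is the last Wednesday of its month (at least one falls on the 29th or later, ruling out '4th Wednesday').
Last Wednesday of February 2015: 2015-02-25.
Last Wednesday of March 2015: 2015-03-25.
April 2015 ends with Wednesday 2015-04-29.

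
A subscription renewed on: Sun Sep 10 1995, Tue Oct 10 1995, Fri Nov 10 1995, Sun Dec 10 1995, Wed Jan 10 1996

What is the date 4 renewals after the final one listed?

Fri May 10 1996

The day-of-month is always 10 (30, 31, 30, 31 days between events).
So this recurs on the 10th of each month.
Next: February 1996 → Sat Feb 10 1996.
March 1996: Sun Mar 10 1996.
April 1996: Wed Apr 10 1996.
Next: May 1996 → Fri May 10 1996.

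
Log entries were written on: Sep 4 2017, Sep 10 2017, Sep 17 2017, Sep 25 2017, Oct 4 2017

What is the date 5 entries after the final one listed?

Dec 3 2017

Intervals are 6, 7, 8, 9 days — an arithmetic progression with common difference 1.
Next gap: 10 days. Oct 4 2017 + 10 days = Oct 14 2017.
Next gap: 11 days. Oct 14 2017 + 11 days = Oct 25 2017.
Next gap: 12 days. Oct 25 2017 + 12 days = Nov 6 2017.
Next gap: 13 days. Nov 6 2017 + 13 days = Nov 19 2017.
Next gap: 14 days. Nov 19 2017 + 14 days = Dec 3 2017.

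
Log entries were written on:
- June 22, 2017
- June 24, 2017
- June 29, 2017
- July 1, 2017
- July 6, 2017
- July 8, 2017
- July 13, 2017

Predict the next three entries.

Gaps: 2, 5, 2, 5, 2, 5 days — not constant, but cyclic with period 2.
The events fall on every Thursday and Saturday.
Next Saturday: July 15, 2017.
Next Thursday: July 20, 2017.
Next Saturday: July 22, 2017.

July 15, 2017; July 20, 2017; July 22, 2017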